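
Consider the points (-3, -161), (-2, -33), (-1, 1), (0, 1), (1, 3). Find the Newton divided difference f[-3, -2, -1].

-47

f[-3,-2] = (-33 - (-161)) / (-2 - (-3)) = 128
f[-2,-1] = (1 - (-33)) / (-1 - (-2)) = 34
f[-3,-2,-1] = (34 - 128) / (-1 - (-3)) = -47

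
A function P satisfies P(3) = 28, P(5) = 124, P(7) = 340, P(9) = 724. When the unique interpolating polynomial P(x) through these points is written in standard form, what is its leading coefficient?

Build the Lagrange basis polynomials:
L_0(x) = (x - 5)(x - 7)(x - 9) / [-48] = -(1/48)x^3 + (7/16)x^2 - (143/48)x + 105/16
L_1(x) = (x - 3)(x - 7)(x - 9) / [16] = (1/16)x^3 - (19/16)x^2 + (111/16)x - 189/16
L_2(x) = (x - 3)(x - 5)(x - 9) / [-16] = -(1/16)x^3 + (17/16)x^2 - (87/16)x + 135/16
L_3(x) = (x - 3)(x - 5)(x - 7) / [48] = (1/48)x^3 - (5/16)x^2 + (71/48)x - 35/16
P(x) = 28·L_0 + 124·L_1 + 340·L_2 + 724·L_3
Only the coefficient of x^3 is needed; take it from each L_i and combine:
28·(-1/48) + 124·(1/16) + 340·(-1/16) + 724·(1/48) = 1

1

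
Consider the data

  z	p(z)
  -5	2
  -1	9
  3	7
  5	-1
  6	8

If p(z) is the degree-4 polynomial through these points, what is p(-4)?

Evaluate each Lagrange basis at z = -4:
L_0(-4) = (-3)·(-7)·(-9)·(-10)/[(-4)·(-8)·(-10)·(-11)] = 189/352
L_1(-4) = (1)·(-7)·(-9)·(-10)/[(4)·(-4)·(-6)·(-7)] = 15/16
L_2(-4) = (1)·(-3)·(-9)·(-10)/[(8)·(4)·(-2)·(-3)] = -45/32
L_3(-4) = (1)·(-3)·(-7)·(-10)/[(10)·(6)·(2)·(-1)] = 7/4
L_4(-4) = (1)·(-3)·(-7)·(-9)/[(11)·(7)·(3)·(1)] = -9/11
Sum: 2·(189/352) + 9·(15/16) + 7·(-45/32) + (-1)·(7/4) + 8·(-9/11) = -3037/352

-3037/352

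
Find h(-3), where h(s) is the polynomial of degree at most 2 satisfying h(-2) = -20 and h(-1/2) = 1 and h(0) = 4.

-44

L_0(-3) = (-5/2)·(-3)/[(-3/2)·(-2)] = 5/2
L_1(-3) = (-1)·(-3)/[(3/2)·(-1/2)] = -4
L_2(-3) = (-1)·(-5/2)/[(2)·(1/2)] = 5/2
Sum: (-20)·(5/2) + 1·(-4) + 4·(5/2) = -44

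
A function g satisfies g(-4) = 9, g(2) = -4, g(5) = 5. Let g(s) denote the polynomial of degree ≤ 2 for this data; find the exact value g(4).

23/27

L_0(4) = (2)·(-1)/[(-6)·(-9)] = -1/27
L_1(4) = (8)·(-1)/[(6)·(-3)] = 4/9
L_2(4) = (8)·(2)/[(9)·(3)] = 16/27
Sum: 9·(-1/27) + (-4)·(4/9) + 5·(16/27) = 23/27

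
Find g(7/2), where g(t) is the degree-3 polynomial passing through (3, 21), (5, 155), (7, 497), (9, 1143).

Evaluate each Lagrange basis at t = 7/2:
L_0(7/2) = (-3/2)·(-7/2)·(-11/2)/[(-2)·(-4)·(-6)] = 77/128
L_1(7/2) = (1/2)·(-7/2)·(-11/2)/[(2)·(-2)·(-4)] = 77/128
L_2(7/2) = (1/2)·(-3/2)·(-11/2)/[(4)·(2)·(-2)] = -33/128
L_3(7/2) = (1/2)·(-3/2)·(-7/2)/[(6)·(4)·(2)] = 7/128
Sum: 21·(77/128) + 155·(77/128) + 497·(-33/128) + 1143·(7/128) = 161/4

161/4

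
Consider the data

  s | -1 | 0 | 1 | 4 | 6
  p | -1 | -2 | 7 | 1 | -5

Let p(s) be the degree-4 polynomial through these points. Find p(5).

-64/7

Evaluate each Lagrange basis at s = 5:
L_0(5) = (5)·(4)·(1)·(-1)/[(-1)·(-2)·(-5)·(-7)] = -2/7
L_1(5) = (6)·(4)·(1)·(-1)/[(1)·(-1)·(-4)·(-6)] = 1
L_2(5) = (6)·(5)·(1)·(-1)/[(2)·(1)·(-3)·(-5)] = -1
L_3(5) = (6)·(5)·(4)·(-1)/[(5)·(4)·(3)·(-2)] = 1
L_4(5) = (6)·(5)·(4)·(1)/[(7)·(6)·(5)·(2)] = 2/7
Sum: (-1)·(-2/7) + (-2)·(1) + 7·(-1) + 1·(1) + (-5)·(2/7) = -64/7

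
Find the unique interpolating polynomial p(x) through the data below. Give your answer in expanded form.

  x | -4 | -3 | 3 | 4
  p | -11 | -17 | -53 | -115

p(x) = -x^3 - 4x^2 + 3x + 1

Newton's divided differences:
p[-4,-3] = (-17 - (-11)) / (-3 - (-4)) = -6
p[-3,3] = (-53 - (-17)) / (3 - (-3)) = -6
p[3,4] = (-115 - (-53)) / (4 - 3) = -62
p[-4,-3,3] = (-6 - (-6)) / (3 - (-4)) = 0
p[-3,3,4] = (-62 - (-6)) / (4 - (-3)) = -8
p[-4,-3,3,4] = (-8 - 0) / (4 - (-4)) = -1
p(x) = -11 + (-6)·(x + 4) + (-1)·(x + 4)(x + 3)(x - 3)
Expanding: p(x) = -x^3 - 4x^2 + 3x + 1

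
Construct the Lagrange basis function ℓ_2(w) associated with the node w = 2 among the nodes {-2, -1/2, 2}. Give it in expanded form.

ℓ_2(w) = (1/10)w^2 + (1/4)w + 1/10

ℓ_2(w) = (w + 2)(w + 1/2) / [(4)·(5/2)]
       = (w^2 + (5/2)w + 1) / (10)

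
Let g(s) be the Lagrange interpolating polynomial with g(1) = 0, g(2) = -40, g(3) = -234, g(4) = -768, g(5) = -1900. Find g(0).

L_0(0) = (-2)·(-3)·(-4)·(-5)/[(-1)·(-2)·(-3)·(-4)] = 5
L_1(0) = (-1)·(-3)·(-4)·(-5)/[(1)·(-1)·(-2)·(-3)] = -10
L_2(0) = (-1)·(-2)·(-4)·(-5)/[(2)·(1)·(-1)·(-2)] = 10
L_3(0) = (-1)·(-2)·(-3)·(-5)/[(3)·(2)·(1)·(-1)] = -5
L_4(0) = (-1)·(-2)·(-3)·(-4)/[(4)·(3)·(2)·(1)] = 1
Sum: 0 + (-40)·(-10) + (-234)·(10) + (-768)·(-5) + (-1900)·(1) = 0

0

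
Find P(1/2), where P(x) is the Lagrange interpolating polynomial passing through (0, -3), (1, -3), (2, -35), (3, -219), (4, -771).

Evaluate each Lagrange basis at x = 1/2:
L_0(1/2) = (-1/2)·(-3/2)·(-5/2)·(-7/2)/[(-1)·(-2)·(-3)·(-4)] = 35/128
L_1(1/2) = (1/2)·(-3/2)·(-5/2)·(-7/2)/[(1)·(-1)·(-2)·(-3)] = 35/32
L_2(1/2) = (1/2)·(-1/2)·(-5/2)·(-7/2)/[(2)·(1)·(-1)·(-2)] = -35/64
L_3(1/2) = (1/2)·(-1/2)·(-3/2)·(-7/2)/[(3)·(2)·(1)·(-1)] = 7/32
L_4(1/2) = (1/2)·(-1/2)·(-3/2)·(-5/2)/[(4)·(3)·(2)·(1)] = -5/128
Sum: (-3)·(35/128) + (-3)·(35/32) + (-35)·(-35/64) + (-219)·(7/32) + (-771)·(-5/128) = -11/4

-11/4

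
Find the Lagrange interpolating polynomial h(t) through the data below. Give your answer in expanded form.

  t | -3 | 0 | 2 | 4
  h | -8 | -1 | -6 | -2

h(t) = (251/840)t^3 - (187/280)t^2 - (991/420)t - 1

Build the Lagrange basis polynomials:
L_0(t) = t(t - 2)(t - 4) / [-105] = -(1/105)t^3 + (2/35)t^2 - (8/105)t
L_1(t) = (t + 3)(t - 2)(t - 4) / [24] = (1/24)t^3 - (1/8)t^2 - (5/12)t + 1
L_2(t) = (t + 3)t(t - 4) / [-20] = -(1/20)t^3 + (1/20)t^2 + (3/5)t
L_3(t) = (t + 3)t(t - 2) / [56] = (1/56)t^3 + (1/56)t^2 - (3/28)t
h(t) = (-8)·L_0 + (-1)·L_1 + (-6)·L_2 + (-2)·L_3
  (-8)·L_0(t) = (8/105)t^3 - (16/35)t^2 + (64/105)t
  (-1)·L_1(t) = -(1/24)t^3 + (1/8)t^2 + (5/12)t - 1
  (-6)·L_2(t) = (3/10)t^3 - (3/10)t^2 - (18/5)t
  (-2)·L_3(t) = -(1/28)t^3 - (1/28)t^2 + (3/14)t
Adding term by term: (251/840)t^3 - (187/280)t^2 - (991/420)t - 1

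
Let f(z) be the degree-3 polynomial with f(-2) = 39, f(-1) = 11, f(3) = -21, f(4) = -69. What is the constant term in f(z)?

Build the Lagrange basis polynomials:
L_0(z) = (z + 1)(z - 3)(z - 4) / [-30] = -(1/30)z^3 + (1/5)z^2 - (1/6)z - 2/5
L_1(z) = (z + 2)(z - 3)(z - 4) / [20] = (1/20)z^3 - (1/4)z^2 - (1/10)z + 6/5
L_2(z) = (z + 2)(z + 1)(z - 4) / [-20] = -(1/20)z^3 + (1/20)z^2 + (1/2)z + 2/5
L_3(z) = (z + 2)(z + 1)(z - 3) / [30] = (1/30)z^3 - (7/30)z - 1/5
f(z) = 39·L_0 + 11·L_1 + (-21)·L_2 + (-69)·L_3
Only the constant term is needed; take it from each L_i and combine:
39·(-2/5) + 11·(6/5) + (-21)·(2/5) + (-69)·(-1/5) = 3

3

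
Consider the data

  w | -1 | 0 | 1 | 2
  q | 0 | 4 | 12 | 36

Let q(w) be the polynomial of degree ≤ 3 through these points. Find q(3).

88

L_0(3) = (3)·(2)·(1)/[(-1)·(-2)·(-3)] = -1
L_1(3) = (4)·(2)·(1)/[(1)·(-1)·(-2)] = 4
L_2(3) = (4)·(3)·(1)/[(2)·(1)·(-1)] = -6
L_3(3) = (4)·(3)·(2)/[(3)·(2)·(1)] = 4
Sum: 0 + 4·(4) + 12·(-6) + 36·(4) = 88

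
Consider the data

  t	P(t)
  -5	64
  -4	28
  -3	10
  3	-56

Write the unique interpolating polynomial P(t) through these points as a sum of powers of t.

Newton's divided differences:
P[-5,-4] = (28 - 64) / (-4 - (-5)) = -36
P[-4,-3] = (10 - 28) / (-3 - (-4)) = -18
P[-3,3] = (-56 - 10) / (3 - (-3)) = -11
P[-5,-4,-3] = (-18 - (-36)) / (-3 - (-5)) = 9
P[-4,-3,3] = (-11 - (-18)) / (3 - (-4)) = 1
P[-5,-4,-3,3] = (1 - 9) / (3 - (-5)) = -1
P(t) = 64 + (-36)·(t + 5) + 9·(t + 5)(t + 4) + (-1)·(t + 5)(t + 4)(t + 3)
Expanding: P(t) = -t^3 - 3t^2 - 2t + 4

P(t) = -t^3 - 3t^2 - 2t + 4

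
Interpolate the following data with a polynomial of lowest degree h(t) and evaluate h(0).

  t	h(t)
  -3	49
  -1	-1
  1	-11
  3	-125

-2

L_0(0) = (1)·(-1)·(-3)/[(-2)·(-4)·(-6)] = -1/16
L_1(0) = (3)·(-1)·(-3)/[(2)·(-2)·(-4)] = 9/16
L_2(0) = (3)·(1)·(-3)/[(4)·(2)·(-2)] = 9/16
L_3(0) = (3)·(1)·(-1)/[(6)·(4)·(2)] = -1/16
Sum: 49·(-1/16) + (-1)·(9/16) + (-11)·(9/16) + (-125)·(-1/16) = -2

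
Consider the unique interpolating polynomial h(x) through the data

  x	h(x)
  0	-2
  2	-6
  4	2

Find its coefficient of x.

Build the Lagrange basis polynomials:
L_0(x) = (x - 2)(x - 4) / [8] = (1/8)x^2 - (3/4)x + 1
L_1(x) = x(x - 4) / [-4] = -(1/4)x^2 + x
L_2(x) = x(x - 2) / [8] = (1/8)x^2 - (1/4)x
h(x) = (-2)·L_0 + (-6)·L_1 + 2·L_2
Only the coefficient of x is needed; take it from each L_i and combine:
(-2)·(-3/4) + (-6)·(1) + 2·(-1/4) = -5

-5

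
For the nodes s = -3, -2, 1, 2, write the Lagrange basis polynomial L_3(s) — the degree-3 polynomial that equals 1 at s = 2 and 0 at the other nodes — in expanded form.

L_3(s) = (s + 3)(s + 2)(s - 1) / [(5)·(4)·(1)]
       = (s^3 + 4s^2 + s - 6) / (20)

L_3(s) = (1/20)s^3 + (1/5)s^2 + (1/20)s - 3/10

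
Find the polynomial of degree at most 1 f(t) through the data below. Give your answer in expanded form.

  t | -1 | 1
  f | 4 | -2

f(t) = -3t + 1

Build the Lagrange basis polynomials:
L_0(t) = (t - 1) / [-2] = -(1/2)t + 1/2
L_1(t) = (t + 1) / [2] = (1/2)t + 1/2
f(t) = 4·L_0 + (-2)·L_1
  4·L_0(t) = -2t + 2
  (-2)·L_1(t) = -t - 1
Adding term by term: -3t + 1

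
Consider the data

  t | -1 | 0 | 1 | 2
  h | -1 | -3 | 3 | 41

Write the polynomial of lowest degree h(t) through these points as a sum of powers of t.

L_0(t) = t(t - 1)(t - 2) / [-6] = -(1/6)t^3 + (1/2)t^2 - (1/3)t
L_1(t) = (t + 1)(t - 1)(t - 2) / [2] = (1/2)t^3 - t^2 - (1/2)t + 1
L_2(t) = (t + 1)t(t - 2) / [-2] = -(1/2)t^3 + (1/2)t^2 + t
L_3(t) = (t + 1)t(t - 1) / [6] = (1/6)t^3 - (1/6)t
h(t) = (-1)·L_0 + (-3)·L_1 + 3·L_2 + 41·L_3
  (-1)·L_0(t) = (1/6)t^3 - (1/2)t^2 + (1/3)t
  (-3)·L_1(t) = -(3/2)t^3 + 3t^2 + (3/2)t - 3
  3·L_2(t) = -(3/2)t^3 + (3/2)t^2 + 3t
  41·L_3(t) = (41/6)t^3 - (41/6)t
Adding term by term: 4t^3 + 4t^2 - 2t - 3

h(t) = 4t^3 + 4t^2 - 2t - 3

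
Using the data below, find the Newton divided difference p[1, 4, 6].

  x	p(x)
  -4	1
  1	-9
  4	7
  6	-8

-77/30

p[1,4] = (7 - (-9)) / (4 - 1) = 16/3
p[4,6] = (-8 - 7) / (6 - 4) = -15/2
p[1,4,6] = (-15/2 - 16/3) / (6 - 1) = -77/30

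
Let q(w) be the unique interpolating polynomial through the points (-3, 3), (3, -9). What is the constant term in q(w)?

Build the Lagrange basis polynomials:
L_0(w) = (w - 3) / [-6] = -(1/6)w + 1/2
L_1(w) = (w + 3) / [6] = (1/6)w + 1/2
q(w) = 3·L_0 + (-9)·L_1
Only the constant term is needed; take it from each L_i and combine:
3·(1/2) + (-9)·(1/2) = -3

-3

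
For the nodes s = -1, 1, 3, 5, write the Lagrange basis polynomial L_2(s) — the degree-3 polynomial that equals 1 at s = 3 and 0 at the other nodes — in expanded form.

L_2(s) = -(1/16)s^3 + (5/16)s^2 + (1/16)s - 5/16

L_2(s) = (s + 1)(s - 1)(s - 5) / [(4)·(2)·(-2)]
       = (s^3 - 5s^2 - s + 5) / (-16)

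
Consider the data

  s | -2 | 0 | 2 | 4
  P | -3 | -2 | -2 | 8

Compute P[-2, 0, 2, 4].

P[-2,0] = (-2 - (-3)) / (0 - (-2)) = 1/2
P[0,2] = (-2 - (-2)) / (2 - 0) = 0
P[2,4] = (8 - (-2)) / (4 - 2) = 5
P[-2,0,2] = (0 - 1/2) / (2 - (-2)) = -1/8
P[0,2,4] = (5 - 0) / (4 - 0) = 5/4
P[-2,0,2,4] = (5/4 - (-1/8)) / (4 - (-2)) = 11/48

11/48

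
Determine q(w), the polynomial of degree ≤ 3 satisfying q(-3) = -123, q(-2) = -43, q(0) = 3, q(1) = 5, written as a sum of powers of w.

Newton's divided differences:
q[-3,-2] = (-43 - (-123)) / (-2 - (-3)) = 80
q[-2,0] = (3 - (-43)) / (0 - (-2)) = 23
q[0,1] = (5 - 3) / (1 - 0) = 2
q[-3,-2,0] = (23 - 80) / (0 - (-3)) = -19
q[-2,0,1] = (2 - 23) / (1 - (-2)) = -7
q[-3,-2,0,1] = (-7 - (-19)) / (1 - (-3)) = 3
q(w) = -123 + 80·(w + 3) + (-19)·(w + 3)(w + 2) + 3·(w + 3)(w + 2)w
Expanding: q(w) = 3w^3 - 4w^2 + 3w + 3

q(w) = 3w^3 - 4w^2 + 3w + 3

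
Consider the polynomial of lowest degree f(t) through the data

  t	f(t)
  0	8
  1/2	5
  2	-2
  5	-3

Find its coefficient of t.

Build the Lagrange basis polynomials:
L_0(t) = (t - 1/2)(t - 2)(t - 5) / [-5] = -(1/5)t^3 + (3/2)t^2 - (27/10)t + 1
L_1(t) = t(t - 2)(t - 5) / [27/8] = (8/27)t^3 - (56/27)t^2 + (80/27)t
L_2(t) = t(t - 1/2)(t - 5) / [-9] = -(1/9)t^3 + (11/18)t^2 - (5/18)t
L_3(t) = t(t - 1/2)(t - 2) / [135/2] = (2/135)t^3 - (1/27)t^2 + (2/135)t
f(t) = 8·L_0 + 5·L_1 + (-2)·L_2 + (-3)·L_3
Only the coefficient of t is needed; take it from each L_i and combine:
8·(-27/10) + 5·(80/27) + (-2)·(-5/18) + (-3)·(2/135) = -847/135

-847/135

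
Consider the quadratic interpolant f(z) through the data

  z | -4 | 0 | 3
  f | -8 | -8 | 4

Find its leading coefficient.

The leading coefficient equals the top divided difference f[-4,0,3].
f[-4,0] = (-8 - (-8)) / (0 - (-4)) = 0
f[0,3] = (4 - (-8)) / (3 - 0) = 4
f[-4,0,3] = (4 - 0) / (3 - (-4)) = 4/7

4/7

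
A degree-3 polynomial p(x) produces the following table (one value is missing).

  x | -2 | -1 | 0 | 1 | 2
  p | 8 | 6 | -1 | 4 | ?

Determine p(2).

38

The 4 known values determine p uniquely (degree ≤ 3).
Evaluate each Lagrange basis at x = 2:
L_0(2) = (3)·(2)·(1)/[(-1)·(-2)·(-3)] = -1
L_1(2) = (4)·(2)·(1)/[(1)·(-1)·(-2)] = 4
L_2(2) = (4)·(3)·(1)/[(2)·(1)·(-1)] = -6
L_3(2) = (4)·(3)·(2)/[(3)·(2)·(1)] = 4
Sum: 8·(-1) + 6·(4) + (-1)·(-6) + 4·(4) = 38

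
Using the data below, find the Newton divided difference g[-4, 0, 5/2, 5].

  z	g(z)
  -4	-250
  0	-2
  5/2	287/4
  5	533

g[-4,0] = (-2 - (-250)) / (0 - (-4)) = 62
g[0,5/2] = (287/4 - (-2)) / (5/2 - 0) = 59/2
g[5/2,5] = (533 - 287/4) / (5 - 5/2) = 369/2
g[-4,0,5/2] = (59/2 - 62) / (5/2 - (-4)) = -5
g[0,5/2,5] = (369/2 - 59/2) / (5 - 0) = 31
g[-4,0,5/2,5] = (31 - (-5)) / (5 - (-4)) = 4

4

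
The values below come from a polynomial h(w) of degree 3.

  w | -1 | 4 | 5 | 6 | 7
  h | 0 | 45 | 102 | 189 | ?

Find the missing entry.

The 4 known values determine h uniquely (degree ≤ 3).
Evaluate each Lagrange basis at w = 7:
L_0(7) = (3)·(2)·(1)/[(-5)·(-6)·(-7)] = -1/35
L_1(7) = (8)·(2)·(1)/[(5)·(-1)·(-2)] = 8/5
L_2(7) = (8)·(3)·(1)/[(6)·(1)·(-1)] = -4
L_3(7) = (8)·(3)·(2)/[(7)·(2)·(1)] = 24/7
Sum: 0 + 45·(8/5) + 102·(-4) + 189·(24/7) = 312

312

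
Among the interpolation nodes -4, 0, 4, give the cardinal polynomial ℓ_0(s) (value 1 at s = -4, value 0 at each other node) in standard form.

ℓ_0(s) = (1/32)s^2 - (1/8)s

ℓ_0(s) = s(s - 4) / [(-4)·(-8)]
       = (s^2 - 4s) / (32)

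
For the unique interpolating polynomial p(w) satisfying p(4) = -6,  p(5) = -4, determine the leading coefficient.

2

The leading coefficient equals the top divided difference p[4,5].
p[4,5] = (-4 - (-6)) / (5 - 4) = 2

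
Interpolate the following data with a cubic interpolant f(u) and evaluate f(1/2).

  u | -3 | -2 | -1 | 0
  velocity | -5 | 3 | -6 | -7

Using Newton's divided-difference form:
f[-3,-2] = (3 - (-5)) / (-2 - (-3)) = 8
f[-2,-1] = (-6 - 3) / (-1 - (-2)) = -9
f[-1,0] = (-7 - (-6)) / (0 - (-1)) = -1
f[-3,-2,-1] = (-9 - 8) / (-1 - (-3)) = -17/2
f[-2,-1,0] = (-1 - (-9)) / (0 - (-2)) = 4
f[-3,-2,-1,0] = (4 - (-17/2)) / (0 - (-3)) = 25/6
f(1/2) = -5 + 8·(7/2) + (-17/2)·(7/2)·(5/2) + (25/6)·(7/2)·(5/2)·(3/2) = 53/16

53/16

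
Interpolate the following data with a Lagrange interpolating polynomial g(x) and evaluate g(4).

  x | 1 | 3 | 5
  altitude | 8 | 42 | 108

71

Evaluate each Lagrange basis at x = 4:
L_0(4) = (1)·(-1)/[(-2)·(-4)] = -1/8
L_1(4) = (3)·(-1)/[(2)·(-2)] = 3/4
L_2(4) = (3)·(1)/[(4)·(2)] = 3/8
Sum: 8·(-1/8) + 42·(3/4) + 108·(3/8) = 71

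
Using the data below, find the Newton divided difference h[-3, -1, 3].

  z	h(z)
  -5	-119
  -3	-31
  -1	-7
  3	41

0

h[-3,-1] = (-7 - (-31)) / (-1 - (-3)) = 12
h[-1,3] = (41 - (-7)) / (3 - (-1)) = 12
h[-3,-1,3] = (12 - 12) / (3 - (-3)) = 0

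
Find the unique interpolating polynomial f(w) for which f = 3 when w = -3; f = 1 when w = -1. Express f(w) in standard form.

f(w) = -w

Build the Lagrange basis polynomials:
L_0(w) = (w + 1) / [-2] = -(1/2)w - 1/2
L_1(w) = (w + 3) / [2] = (1/2)w + 3/2
f(w) = 3·L_0 + 1·L_1
  3·L_0(w) = -(3/2)w - 3/2
  1·L_1(w) = (1/2)w + 3/2
Adding term by term: -w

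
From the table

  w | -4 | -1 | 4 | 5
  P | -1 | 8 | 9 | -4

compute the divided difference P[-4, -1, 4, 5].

-37/180

P[-4,-1] = (8 - (-1)) / (-1 - (-4)) = 3
P[-1,4] = (9 - 8) / (4 - (-1)) = 1/5
P[4,5] = (-4 - 9) / (5 - 4) = -13
P[-4,-1,4] = (1/5 - 3) / (4 - (-4)) = -7/20
P[-1,4,5] = (-13 - 1/5) / (5 - (-1)) = -11/5
P[-4,-1,4,5] = (-11/5 - (-7/20)) / (5 - (-4)) = -37/180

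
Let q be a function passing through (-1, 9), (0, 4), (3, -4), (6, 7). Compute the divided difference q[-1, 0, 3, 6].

17/252

q[-1,0] = (4 - 9) / (0 - (-1)) = -5
q[0,3] = (-4 - 4) / (3 - 0) = -8/3
q[3,6] = (7 - (-4)) / (6 - 3) = 11/3
q[-1,0,3] = (-8/3 - (-5)) / (3 - (-1)) = 7/12
q[0,3,6] = (11/3 - (-8/3)) / (6 - 0) = 19/18
q[-1,0,3,6] = (19/18 - 7/12) / (6 - (-1)) = 17/252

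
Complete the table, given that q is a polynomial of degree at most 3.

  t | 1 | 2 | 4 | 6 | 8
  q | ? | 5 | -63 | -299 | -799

6

The 4 known values determine q uniquely (degree ≤ 3).
L_0(1) = (-3)·(-5)·(-7)/[(-2)·(-4)·(-6)] = 35/16
L_1(1) = (-1)·(-5)·(-7)/[(2)·(-2)·(-4)] = -35/16
L_2(1) = (-1)·(-3)·(-7)/[(4)·(2)·(-2)] = 21/16
L_3(1) = (-1)·(-3)·(-5)/[(6)·(4)·(2)] = -5/16
Sum: 5·(35/16) + (-63)·(-35/16) + (-299)·(21/16) + (-799)·(-5/16) = 6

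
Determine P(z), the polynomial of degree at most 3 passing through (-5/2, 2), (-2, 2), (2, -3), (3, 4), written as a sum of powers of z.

P(z) = (347/990)z^3 + (79/132)z^2 - (5251/1980)z - 191/66

Newton's divided differences:
P[-5/2,-2] = (2 - 2) / (-2 - (-5/2)) = 0
P[-2,2] = (-3 - 2) / (2 - (-2)) = -5/4
P[2,3] = (4 - (-3)) / (3 - 2) = 7
P[-5/2,-2,2] = (-5/4 - 0) / (2 - (-5/2)) = -5/18
P[-2,2,3] = (7 - (-5/4)) / (3 - (-2)) = 33/20
P[-5/2,-2,2,3] = (33/20 - (-5/18)) / (3 - (-5/2)) = 347/990
P(z) = 2 + (-5/18)·(z + 5/2)(z + 2) + (347/990)·(z + 5/2)(z + 2)(z - 2)
Expanding: P(z) = (347/990)z^3 + (79/132)z^2 - (5251/1980)z - 191/66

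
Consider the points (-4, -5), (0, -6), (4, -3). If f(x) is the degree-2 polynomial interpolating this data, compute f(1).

-45/8

L_0(1) = (1)·(-3)/[(-4)·(-8)] = -3/32
L_1(1) = (5)·(-3)/[(4)·(-4)] = 15/16
L_2(1) = (5)·(1)/[(8)·(4)] = 5/32
Sum: (-5)·(-3/32) + (-6)·(15/16) + (-3)·(5/32) = -45/8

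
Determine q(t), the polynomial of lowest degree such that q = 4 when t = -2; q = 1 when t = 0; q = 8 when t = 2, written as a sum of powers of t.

Newton's divided differences:
q[-2,0] = (1 - 4) / (0 - (-2)) = -3/2
q[0,2] = (8 - 1) / (2 - 0) = 7/2
q[-2,0,2] = (7/2 - (-3/2)) / (2 - (-2)) = 5/4
q(t) = 4 + (-3/2)·(t + 2) + (5/4)·(t + 2)t
Expanding: q(t) = (5/4)t^2 + t + 1

q(t) = (5/4)t^2 + t + 1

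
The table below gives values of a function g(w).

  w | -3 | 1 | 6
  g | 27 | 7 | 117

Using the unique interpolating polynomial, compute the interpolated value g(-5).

73

Evaluate each Lagrange basis at w = -5:
L_0(-5) = (-6)·(-11)/[(-4)·(-9)] = 11/6
L_1(-5) = (-2)·(-11)/[(4)·(-5)] = -11/10
L_2(-5) = (-2)·(-6)/[(9)·(5)] = 4/15
Sum: 27·(11/6) + 7·(-11/10) + 117·(4/15) = 73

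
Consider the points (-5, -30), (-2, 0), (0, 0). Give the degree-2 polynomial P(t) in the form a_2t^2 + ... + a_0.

Newton's divided differences:
P[-5,-2] = (0 - (-30)) / (-2 - (-5)) = 10
P[-2,0] = (0 - 0) / (0 - (-2)) = 0
P[-5,-2,0] = (0 - 10) / (0 - (-5)) = -2
P(t) = -30 + 10·(t + 5) + (-2)·(t + 5)(t + 2)
Expanding: P(t) = -2t^2 - 4t

P(t) = -2t^2 - 4t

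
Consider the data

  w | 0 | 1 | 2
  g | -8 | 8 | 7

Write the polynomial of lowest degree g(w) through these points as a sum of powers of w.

g(w) = -(17/2)w^2 + (49/2)w - 8

Build the Lagrange basis polynomials:
L_0(w) = (w - 1)(w - 2) / [2] = (1/2)w^2 - (3/2)w + 1
L_1(w) = w(w - 2) / [-1] = -w^2 + 2w
L_2(w) = w(w - 1) / [2] = (1/2)w^2 - (1/2)w
g(w) = (-8)·L_0 + 8·L_1 + 7·L_2
  (-8)·L_0(w) = -4w^2 + 12w - 8
  8·L_1(w) = -8w^2 + 16w
  7·L_2(w) = (7/2)w^2 - (7/2)w
Adding term by term: -(17/2)w^2 + (49/2)w - 8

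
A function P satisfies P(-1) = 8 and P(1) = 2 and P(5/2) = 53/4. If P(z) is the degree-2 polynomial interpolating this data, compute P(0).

2

Evaluate each Lagrange basis at z = 0:
L_0(0) = (-1)·(-5/2)/[(-2)·(-7/2)] = 5/14
L_1(0) = (1)·(-5/2)/[(2)·(-3/2)] = 5/6
L_2(0) = (1)·(-1)/[(7/2)·(3/2)] = -4/21
Sum: 8·(5/14) + 2·(5/6) + 53/4·(-4/21) = 2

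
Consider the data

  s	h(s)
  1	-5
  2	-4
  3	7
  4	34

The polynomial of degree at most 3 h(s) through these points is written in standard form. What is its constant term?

-2

Build the Lagrange basis polynomials:
L_0(s) = (s - 2)(s - 3)(s - 4) / [-6] = -(1/6)s^3 + (3/2)s^2 - (13/3)s + 4
L_1(s) = (s - 1)(s - 3)(s - 4) / [2] = (1/2)s^3 - 4s^2 + (19/2)s - 6
L_2(s) = (s - 1)(s - 2)(s - 4) / [-2] = -(1/2)s^3 + (7/2)s^2 - 7s + 4
L_3(s) = (s - 1)(s - 2)(s - 3) / [6] = (1/6)s^3 - s^2 + (11/6)s - 1
h(s) = (-5)·L_0 + (-4)·L_1 + 7·L_2 + 34·L_3
Only the constant term is needed; take it from each L_i and combine:
(-5)·(4) + (-4)·(-6) + 7·(4) + 34·(-1) = -2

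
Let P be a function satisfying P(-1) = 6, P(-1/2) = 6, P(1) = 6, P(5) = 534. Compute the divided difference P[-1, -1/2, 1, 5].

4

P[-1,-1/2] = (6 - 6) / (-1/2 - (-1)) = 0
P[-1/2,1] = (6 - 6) / (1 - (-1/2)) = 0
P[1,5] = (534 - 6) / (5 - 1) = 132
P[-1,-1/2,1] = (0 - 0) / (1 - (-1)) = 0
P[-1/2,1,5] = (132 - 0) / (5 - (-1/2)) = 24
P[-1,-1/2,1,5] = (24 - 0) / (5 - (-1)) = 4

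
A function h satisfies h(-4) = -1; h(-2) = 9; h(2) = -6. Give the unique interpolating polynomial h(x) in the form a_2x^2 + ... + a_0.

Build the Lagrange basis polynomials:
L_0(x) = (x + 2)(x - 2) / [12] = (1/12)x^2 - 1/3
L_1(x) = (x + 4)(x - 2) / [-8] = -(1/8)x^2 - (1/4)x + 1
L_2(x) = (x + 4)(x + 2) / [24] = (1/24)x^2 + (1/4)x + 1/3
h(x) = (-1)·L_0 + 9·L_1 + (-6)·L_2
  (-1)·L_0(x) = -(1/12)x^2 + 1/3
  9·L_1(x) = -(9/8)x^2 - (9/4)x + 9
  (-6)·L_2(x) = -(1/4)x^2 - (3/2)x - 2
Adding term by term: -(35/24)x^2 - (15/4)x + 22/3

h(x) = -(35/24)x^2 - (15/4)x + 22/3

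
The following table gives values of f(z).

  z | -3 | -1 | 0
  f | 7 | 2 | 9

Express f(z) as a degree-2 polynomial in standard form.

f(z) = (19/6)z^2 + (61/6)z + 9

Newton's divided differences:
f[-3,-1] = (2 - 7) / (-1 - (-3)) = -5/2
f[-1,0] = (9 - 2) / (0 - (-1)) = 7
f[-3,-1,0] = (7 - (-5/2)) / (0 - (-3)) = 19/6
f(z) = 7 + (-5/2)·(z + 3) + (19/6)·(z + 3)(z + 1)
Expanding: f(z) = (19/6)z^2 + (61/6)z + 9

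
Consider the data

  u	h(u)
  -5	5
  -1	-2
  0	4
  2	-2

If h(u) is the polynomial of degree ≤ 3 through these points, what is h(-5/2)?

Evaluate each Lagrange basis at u = -5/2:
L_0(-5/2) = (-3/2)·(-5/2)·(-9/2)/[(-4)·(-5)·(-7)] = 27/224
L_1(-5/2) = (5/2)·(-5/2)·(-9/2)/[(4)·(-1)·(-3)] = 75/32
L_2(-5/2) = (5/2)·(-3/2)·(-9/2)/[(5)·(1)·(-2)] = -27/16
L_3(-5/2) = (5/2)·(-3/2)·(-5/2)/[(7)·(3)·(2)] = 25/112
Sum: 5·(27/224) + (-2)·(75/32) + 4·(-27/16) + (-2)·(25/112) = -361/32

-361/32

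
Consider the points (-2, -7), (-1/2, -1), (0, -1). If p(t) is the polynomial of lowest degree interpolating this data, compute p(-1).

Using Newton's divided-difference form:
p[-2,-1/2] = (-1 - (-7)) / (-1/2 - (-2)) = 4
p[-1/2,0] = (-1 - (-1)) / (0 - (-1/2)) = 0
p[-2,-1/2,0] = (0 - 4) / (0 - (-2)) = -2
p(-1) = -7 + 4·(1) + (-2)·(1)·(-1/2) = -2

-2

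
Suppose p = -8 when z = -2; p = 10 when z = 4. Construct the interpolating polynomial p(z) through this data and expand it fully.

p(z) = 3z - 2

Build the Lagrange basis polynomials:
L_0(z) = (z - 4) / [-6] = -(1/6)z + 2/3
L_1(z) = (z + 2) / [6] = (1/6)z + 1/3
p(z) = (-8)·L_0 + 10·L_1
  (-8)·L_0(z) = (4/3)z - 16/3
  10·L_1(z) = (5/3)z + 10/3
Adding term by term: 3z - 2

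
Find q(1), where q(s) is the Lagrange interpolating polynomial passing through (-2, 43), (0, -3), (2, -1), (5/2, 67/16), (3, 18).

Evaluate each Lagrange basis at s = 1:
L_0(1) = (1)·(-1)·(-3/2)·(-2)/[(-2)·(-4)·(-9/2)·(-5)] = -1/60
L_1(1) = (3)·(-1)·(-3/2)·(-2)/[(2)·(-2)·(-5/2)·(-3)] = 3/10
L_2(1) = (3)·(1)·(-3/2)·(-2)/[(4)·(2)·(-1/2)·(-1)] = 9/4
L_3(1) = (3)·(1)·(-1)·(-2)/[(9/2)·(5/2)·(1/2)·(-1/2)] = -32/15
L_4(1) = (3)·(1)·(-1)·(-3/2)/[(5)·(3)·(1)·(1/2)] = 3/5
Sum: 43·(-1/60) + (-3)·(3/10) + (-1)·(9/4) + 67/16·(-32/15) + 18·(3/5) = -2

-2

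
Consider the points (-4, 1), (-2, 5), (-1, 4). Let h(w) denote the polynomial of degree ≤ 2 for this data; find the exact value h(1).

-4

Using Newton's divided-difference form:
h[-4,-2] = (5 - 1) / (-2 - (-4)) = 2
h[-2,-1] = (4 - 5) / (-1 - (-2)) = -1
h[-4,-2,-1] = (-1 - 2) / (-1 - (-4)) = -1
h(1) = 1 + 2·(5) + (-1)·(5)·(3) = -4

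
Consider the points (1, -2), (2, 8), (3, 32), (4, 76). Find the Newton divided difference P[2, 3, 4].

10

P[2,3] = (32 - 8) / (3 - 2) = 24
P[3,4] = (76 - 32) / (4 - 3) = 44
P[2,3,4] = (44 - 24) / (4 - 2) = 10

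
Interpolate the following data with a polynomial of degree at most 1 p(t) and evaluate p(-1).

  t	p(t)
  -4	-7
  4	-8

-59/8

L_0(-1) = (-5)/[(-8)] = 5/8
L_1(-1) = (3)/[(8)] = 3/8
Sum: (-7)·(5/8) + (-8)·(3/8) = -59/8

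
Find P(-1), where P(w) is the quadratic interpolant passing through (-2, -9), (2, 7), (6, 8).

Evaluate each Lagrange basis at w = -1:
L_0(-1) = (-3)·(-7)/[(-4)·(-8)] = 21/32
L_1(-1) = (1)·(-7)/[(4)·(-4)] = 7/16
L_2(-1) = (1)·(-3)/[(8)·(4)] = -3/32
Sum: (-9)·(21/32) + 7·(7/16) + 8·(-3/32) = -115/32

-115/32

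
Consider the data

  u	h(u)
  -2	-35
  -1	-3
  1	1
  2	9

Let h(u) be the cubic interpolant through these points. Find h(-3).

Evaluate each Lagrange basis at u = -3:
L_0(-3) = (-2)·(-4)·(-5)/[(-1)·(-3)·(-4)] = 10/3
L_1(-3) = (-1)·(-4)·(-5)/[(1)·(-2)·(-3)] = -10/3
L_2(-3) = (-1)·(-2)·(-5)/[(3)·(2)·(-1)] = 5/3
L_3(-3) = (-1)·(-2)·(-4)/[(4)·(3)·(1)] = -2/3
Sum: (-35)·(10/3) + (-3)·(-10/3) + 1·(5/3) + 9·(-2/3) = -111

-111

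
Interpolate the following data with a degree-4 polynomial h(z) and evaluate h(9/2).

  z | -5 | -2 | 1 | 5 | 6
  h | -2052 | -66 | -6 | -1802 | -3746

-18905/16

Evaluate each Lagrange basis at z = 9/2:
L_0(9/2) = (13/2)·(7/2)·(-1/2)·(-3/2)/[(-3)·(-6)·(-10)·(-11)] = 91/10560
L_1(9/2) = (19/2)·(7/2)·(-1/2)·(-3/2)/[(3)·(-3)·(-7)·(-8)] = -19/384
L_2(9/2) = (19/2)·(13/2)·(-1/2)·(-3/2)/[(6)·(3)·(-4)·(-5)] = 247/1920
L_3(9/2) = (19/2)·(13/2)·(7/2)·(-3/2)/[(10)·(7)·(4)·(-1)] = 741/640
L_4(9/2) = (19/2)·(13/2)·(7/2)·(-1/2)/[(11)·(8)·(5)·(1)] = -1729/7040
Sum: (-2052)·(91/10560) + (-66)·(-19/384) + (-6)·(247/1920) + (-1802)·(741/640) + (-3746)·(-1729/7040) = -18905/16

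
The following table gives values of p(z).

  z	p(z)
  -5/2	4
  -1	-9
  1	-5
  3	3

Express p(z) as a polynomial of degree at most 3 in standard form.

p(z) = -(107/231)z^3 + (291/154)z^2 + (569/231)z - 1369/154

Build the Lagrange basis polynomials:
L_0(z) = (z + 1)(z - 1)(z - 3) / [-231/8] = -(8/231)z^3 + (8/77)z^2 + (8/231)z - 8/77
L_1(z) = (z + 5/2)(z - 1)(z - 3) / [12] = (1/12)z^3 - (1/8)z^2 - (7/12)z + 5/8
L_2(z) = (z + 5/2)(z + 1)(z - 3) / [-14] = -(1/14)z^3 - (1/28)z^2 + (4/7)z + 15/28
L_3(z) = (z + 5/2)(z + 1)(z - 1) / [44] = (1/44)z^3 + (5/88)z^2 - (1/44)z - 5/88
p(z) = 4·L_0 + (-9)·L_1 + (-5)·L_2 + 3·L_3
  4·L_0(z) = -(32/231)z^3 + (32/77)z^2 + (32/231)z - 32/77
  (-9)·L_1(z) = -(3/4)z^3 + (9/8)z^2 + (21/4)z - 45/8
  (-5)·L_2(z) = (5/14)z^3 + (5/28)z^2 - (20/7)z - 75/28
  3·L_3(z) = (3/44)z^3 + (15/88)z^2 - (3/44)z - 15/88
Adding term by term: -(107/231)z^3 + (291/154)z^2 + (569/231)z - 1369/154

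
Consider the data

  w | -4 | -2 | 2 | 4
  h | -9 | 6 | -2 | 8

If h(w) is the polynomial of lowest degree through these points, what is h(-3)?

Using Newton's divided-difference form:
h[-4,-2] = (6 - (-9)) / (-2 - (-4)) = 15/2
h[-2,2] = (-2 - 6) / (2 - (-2)) = -2
h[2,4] = (8 - (-2)) / (4 - 2) = 5
h[-4,-2,2] = (-2 - 15/2) / (2 - (-4)) = -19/12
h[-2,2,4] = (5 - (-2)) / (4 - (-2)) = 7/6
h[-4,-2,2,4] = (7/6 - (-19/12)) / (4 - (-4)) = 11/32
h(-3) = -9 + (15/2)·(1) + (-19/12)·(1)·(-1) + (11/32)·(1)·(-1)·(-5) = 173/96

173/96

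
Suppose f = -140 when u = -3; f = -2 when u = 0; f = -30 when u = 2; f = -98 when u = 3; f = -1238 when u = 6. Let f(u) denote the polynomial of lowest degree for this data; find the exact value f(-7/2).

-3791/16

Using Newton's divided-difference form:
f[-3,0] = (-2 - (-140)) / (0 - (-3)) = 46
f[0,2] = (-30 - (-2)) / (2 - 0) = -14
f[2,3] = (-98 - (-30)) / (3 - 2) = -68
f[3,6] = (-1238 - (-98)) / (6 - 3) = -380
f[-3,0,2] = (-14 - 46) / (2 - (-3)) = -12
f[0,2,3] = (-68 - (-14)) / (3 - 0) = -18
f[2,3,6] = (-380 - (-68)) / (6 - 2) = -78
f[-3,0,2,3] = (-18 - (-12)) / (3 - (-3)) = -1
f[0,2,3,6] = (-78 - (-18)) / (6 - 0) = -10
f[-3,0,2,3,6] = (-10 - (-1)) / (6 - (-3)) = -1
f(-7/2) = -140 + 46·(-1/2) + (-12)·(-1/2)·(-7/2) + (-1)·(-1/2)·(-7/2)·(-11/2) + (-1)·(-1/2)·(-7/2)·(-11/2)·(-13/2) = -3791/16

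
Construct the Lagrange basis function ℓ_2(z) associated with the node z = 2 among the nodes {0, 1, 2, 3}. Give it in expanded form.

ℓ_2(z) = -(1/2)z^3 + 2z^2 - (3/2)z

ℓ_2(z) = z(z - 1)(z - 3) / [(2)·(1)·(-1)]
       = (z^3 - 4z^2 + 3z) / (-2)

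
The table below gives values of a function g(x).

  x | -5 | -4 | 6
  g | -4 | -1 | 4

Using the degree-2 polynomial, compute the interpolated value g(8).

Using Newton's divided-difference form:
g[-5,-4] = (-1 - (-4)) / (-4 - (-5)) = 3
g[-4,6] = (4 - (-1)) / (6 - (-4)) = 1/2
g[-5,-4,6] = (1/2 - 3) / (6 - (-5)) = -5/22
g(8) = -4 + 3·(13) + (-5/22)·(13)·(12) = -5/11

-5/11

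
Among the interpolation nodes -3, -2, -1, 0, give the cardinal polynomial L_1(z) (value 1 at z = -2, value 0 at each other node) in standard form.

L_1(z) = (1/2)z^3 + 2z^2 + (3/2)z

L_1(z) = (z + 3)(z + 1)z / [(1)·(-1)·(-2)]
       = (z^3 + 4z^2 + 3z) / (2)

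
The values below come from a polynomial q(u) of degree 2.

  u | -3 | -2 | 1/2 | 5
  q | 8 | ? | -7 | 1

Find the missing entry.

131/72

The 3 known values determine q uniquely (degree ≤ 2).
Evaluate each Lagrange basis at u = -2:
L_0(-2) = (-5/2)·(-7)/[(-7/2)·(-8)] = 5/8
L_1(-2) = (1)·(-7)/[(7/2)·(-9/2)] = 4/9
L_2(-2) = (1)·(-5/2)/[(8)·(9/2)] = -5/72
Sum: 8·(5/8) + (-7)·(4/9) + 1·(-5/72) = 131/72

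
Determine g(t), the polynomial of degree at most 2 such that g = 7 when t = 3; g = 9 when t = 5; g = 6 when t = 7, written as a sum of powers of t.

Newton's divided differences:
g[3,5] = (9 - 7) / (5 - 3) = 1
g[5,7] = (6 - 9) / (7 - 5) = -3/2
g[3,5,7] = (-3/2 - 1) / (7 - 3) = -5/8
g(t) = 7 + 1·(t - 3) + (-5/8)·(t - 3)(t - 5)
Expanding: g(t) = -(5/8)t^2 + 6t - 43/8

g(t) = -(5/8)t^2 + 6t - 43/8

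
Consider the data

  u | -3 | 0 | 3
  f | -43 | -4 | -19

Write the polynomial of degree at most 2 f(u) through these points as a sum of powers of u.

Build the Lagrange basis polynomials:
L_0(u) = u(u - 3) / [18] = (1/18)u^2 - (1/6)u
L_1(u) = (u + 3)(u - 3) / [-9] = -(1/9)u^2 + 1
L_2(u) = (u + 3)u / [18] = (1/18)u^2 + (1/6)u
f(u) = (-43)·L_0 + (-4)·L_1 + (-19)·L_2
  (-43)·L_0(u) = -(43/18)u^2 + (43/6)u
  (-4)·L_1(u) = (4/9)u^2 - 4
  (-19)·L_2(u) = -(19/18)u^2 - (19/6)u
Adding term by term: -3u^2 + 4u - 4

f(u) = -3u^2 + 4u - 4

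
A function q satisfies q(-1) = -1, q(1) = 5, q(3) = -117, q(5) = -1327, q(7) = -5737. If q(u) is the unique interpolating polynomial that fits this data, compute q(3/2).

69/16

Evaluate each Lagrange basis at u = 3/2:
L_0(3/2) = (1/2)·(-3/2)·(-7/2)·(-11/2)/[(-2)·(-4)·(-6)·(-8)] = -77/2048
L_1(3/2) = (5/2)·(-3/2)·(-7/2)·(-11/2)/[(2)·(-2)·(-4)·(-6)] = 385/512
L_2(3/2) = (5/2)·(1/2)·(-7/2)·(-11/2)/[(4)·(2)·(-2)·(-4)] = 385/1024
L_3(3/2) = (5/2)·(1/2)·(-3/2)·(-11/2)/[(6)·(4)·(2)·(-2)] = -55/512
L_4(3/2) = (5/2)·(1/2)·(-3/2)·(-7/2)/[(8)·(6)·(4)·(2)] = 35/2048
Sum: (-1)·(-77/2048) + 5·(385/512) + (-117)·(385/1024) + (-1327)·(-55/512) + (-5737)·(35/2048) = 69/16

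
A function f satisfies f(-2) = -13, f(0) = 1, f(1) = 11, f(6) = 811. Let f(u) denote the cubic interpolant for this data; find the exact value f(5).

Using Newton's divided-difference form:
f[-2,0] = (1 - (-13)) / (0 - (-2)) = 7
f[0,1] = (11 - 1) / (1 - 0) = 10
f[1,6] = (811 - 11) / (6 - 1) = 160
f[-2,0,1] = (10 - 7) / (1 - (-2)) = 1
f[0,1,6] = (160 - 10) / (6 - 0) = 25
f[-2,0,1,6] = (25 - 1) / (6 - (-2)) = 3
f(5) = -13 + 7·(7) + 1·(7)·(5) + 3·(7)·(5)·(4) = 491

491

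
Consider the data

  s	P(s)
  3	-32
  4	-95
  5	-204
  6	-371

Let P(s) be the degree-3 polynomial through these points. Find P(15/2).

-1513/2

Using Newton's divided-difference form:
P[3,4] = (-95 - (-32)) / (4 - 3) = -63
P[4,5] = (-204 - (-95)) / (5 - 4) = -109
P[5,6] = (-371 - (-204)) / (6 - 5) = -167
P[3,4,5] = (-109 - (-63)) / (5 - 3) = -23
P[4,5,6] = (-167 - (-109)) / (6 - 4) = -29
P[3,4,5,6] = (-29 - (-23)) / (6 - 3) = -2
P(15/2) = -32 + (-63)·(9/2) + (-23)·(9/2)·(7/2) + (-2)·(9/2)·(7/2)·(5/2) = -1513/2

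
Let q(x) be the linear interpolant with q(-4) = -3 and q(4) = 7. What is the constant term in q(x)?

2

Build the Lagrange basis polynomials:
L_0(x) = (x - 4) / [-8] = -(1/8)x + 1/2
L_1(x) = (x + 4) / [8] = (1/8)x + 1/2
q(x) = (-3)·L_0 + 7·L_1
Only the constant term is needed; take it from each L_i and combine:
(-3)·(1/2) + 7·(1/2) = 2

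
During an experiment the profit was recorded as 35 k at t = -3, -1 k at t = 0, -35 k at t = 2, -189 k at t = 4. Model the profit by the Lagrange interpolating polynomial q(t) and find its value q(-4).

91

Evaluate each Lagrange basis at t = -4:
L_0(-4) = (-4)·(-6)·(-8)/[(-3)·(-5)·(-7)] = 64/35
L_1(-4) = (-1)·(-6)·(-8)/[(3)·(-2)·(-4)] = -2
L_2(-4) = (-1)·(-4)·(-8)/[(5)·(2)·(-2)] = 8/5
L_3(-4) = (-1)·(-4)·(-6)/[(7)·(4)·(2)] = -3/7
Sum: 35·(64/35) + (-1)·(-2) + (-35)·(8/5) + (-189)·(-3/7) = 91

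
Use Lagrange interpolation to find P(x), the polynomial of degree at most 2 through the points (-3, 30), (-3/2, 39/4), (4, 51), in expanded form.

Build the Lagrange basis polynomials:
L_0(x) = (x + 3/2)(x - 4) / [21/2] = (2/21)x^2 - (5/21)x - 4/7
L_1(x) = (x + 3)(x - 4) / [-33/4] = -(4/33)x^2 + (4/33)x + 16/11
L_2(x) = (x + 3)(x + 3/2) / [77/2] = (2/77)x^2 + (9/77)x + 9/77
P(x) = 30·L_0 + (39/4)·L_1 + 51·L_2
  30·L_0(x) = (20/7)x^2 - (50/7)x - 120/7
  (39/4)·L_1(x) = -(13/11)x^2 + (13/11)x + 156/11
  51·L_2(x) = (102/77)x^2 + (459/77)x + 459/77
Adding term by term: 3x^2 + 3

P(x) = 3x^2 + 3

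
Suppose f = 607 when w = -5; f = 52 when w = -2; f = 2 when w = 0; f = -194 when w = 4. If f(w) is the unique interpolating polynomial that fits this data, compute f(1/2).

L_0(1/2) = (5/2)·(1/2)·(-7/2)/[(-3)·(-5)·(-9)] = 7/216
L_1(1/2) = (11/2)·(1/2)·(-7/2)/[(3)·(-2)·(-6)] = -77/288
L_2(1/2) = (11/2)·(5/2)·(-7/2)/[(5)·(2)·(-4)] = 77/64
L_3(1/2) = (11/2)·(5/2)·(1/2)/[(9)·(6)·(4)] = 55/1728
Sum: 607·(7/216) + 52·(-77/288) + 2·(77/64) + (-194)·(55/1728) = 2

2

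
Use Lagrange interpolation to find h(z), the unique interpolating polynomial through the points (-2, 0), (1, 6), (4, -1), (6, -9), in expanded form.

h(z) = (7/144)z^3 - (125/144)z^2 + (71/72)z + 35/6

Build the Lagrange basis polynomials:
L_0(z) = (z - 1)(z - 4)(z - 6) / [-144] = -(1/144)z^3 + (11/144)z^2 - (17/72)z + 1/6
L_1(z) = (z + 2)(z - 4)(z - 6) / [45] = (1/45)z^3 - (8/45)z^2 + (4/45)z + 16/15
L_2(z) = (z + 2)(z - 1)(z - 6) / [-36] = -(1/36)z^3 + (5/36)z^2 + (2/9)z - 1/3
L_3(z) = (z + 2)(z - 1)(z - 4) / [80] = (1/80)z^3 - (3/80)z^2 - (3/40)z + 1/10
h(z) = 0·L_0 + 6·L_1 + (-1)·L_2 + (-9)·L_3
  0·L_0(z) = 0
  6·L_1(z) = (2/15)z^3 - (16/15)z^2 + (8/15)z + 32/5
  (-1)·L_2(z) = (1/36)z^3 - (5/36)z^2 - (2/9)z + 1/3
  (-9)·L_3(z) = -(9/80)z^3 + (27/80)z^2 + (27/40)z - 9/10
Adding term by term: (7/144)z^3 - (125/144)z^2 + (71/72)z + 35/6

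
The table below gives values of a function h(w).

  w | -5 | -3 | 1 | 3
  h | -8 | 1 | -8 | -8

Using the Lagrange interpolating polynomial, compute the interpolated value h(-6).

L_0(-6) = (-3)·(-7)·(-9)/[(-2)·(-6)·(-8)] = 63/32
L_1(-6) = (-1)·(-7)·(-9)/[(2)·(-4)·(-6)] = -21/16
L_2(-6) = (-1)·(-3)·(-9)/[(6)·(4)·(-2)] = 9/16
L_3(-6) = (-1)·(-3)·(-7)/[(8)·(6)·(2)] = -7/32
Sum: (-8)·(63/32) + 1·(-21/16) + (-8)·(9/16) + (-8)·(-7/32) = -317/16

-317/16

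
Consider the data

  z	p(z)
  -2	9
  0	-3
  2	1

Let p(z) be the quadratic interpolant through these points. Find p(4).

Evaluate each Lagrange basis at z = 4:
L_0(4) = (4)·(2)/[(-2)·(-4)] = 1
L_1(4) = (6)·(2)/[(2)·(-2)] = -3
L_2(4) = (6)·(4)/[(4)·(2)] = 3
Sum: 9·(1) + (-3)·(-3) + 1·(3) = 21

21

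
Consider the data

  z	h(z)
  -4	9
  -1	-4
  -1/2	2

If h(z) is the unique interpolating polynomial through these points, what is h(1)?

Evaluate each Lagrange basis at z = 1:
L_0(1) = (2)·(3/2)/[(-3)·(-7/2)] = 2/7
L_1(1) = (5)·(3/2)/[(3)·(-1/2)] = -5
L_2(1) = (5)·(2)/[(7/2)·(1/2)] = 40/7
Sum: 9·(2/7) + (-4)·(-5) + 2·(40/7) = 34

34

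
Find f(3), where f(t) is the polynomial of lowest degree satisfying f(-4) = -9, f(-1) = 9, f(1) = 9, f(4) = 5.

89/15

L_0(3) = (4)·(2)·(-1)/[(-3)·(-5)·(-8)] = 1/15
L_1(3) = (7)·(2)·(-1)/[(3)·(-2)·(-5)] = -7/15
L_2(3) = (7)·(4)·(-1)/[(5)·(2)·(-3)] = 14/15
L_3(3) = (7)·(4)·(2)/[(8)·(5)·(3)] = 7/15
Sum: (-9)·(1/15) + 9·(-7/15) + 9·(14/15) + 5·(7/15) = 89/15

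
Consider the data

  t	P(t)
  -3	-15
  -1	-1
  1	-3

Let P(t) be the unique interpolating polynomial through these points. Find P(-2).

Evaluate each Lagrange basis at t = -2:
L_0(-2) = (-1)·(-3)/[(-2)·(-4)] = 3/8
L_1(-2) = (1)·(-3)/[(2)·(-2)] = 3/4
L_2(-2) = (1)·(-1)/[(4)·(2)] = -1/8
Sum: (-15)·(3/8) + (-1)·(3/4) + (-3)·(-1/8) = -6

-6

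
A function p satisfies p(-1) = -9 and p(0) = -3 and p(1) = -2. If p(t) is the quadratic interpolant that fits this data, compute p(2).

-6

L_0(2) = (2)·(1)/[(-1)·(-2)] = 1
L_1(2) = (3)·(1)/[(1)·(-1)] = -3
L_2(2) = (3)·(2)/[(2)·(1)] = 3
Sum: (-9)·(1) + (-3)·(-3) + (-2)·(3) = -6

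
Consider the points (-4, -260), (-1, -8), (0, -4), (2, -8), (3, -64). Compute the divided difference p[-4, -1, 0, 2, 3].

-1

p[-4,-1] = (-8 - (-260)) / (-1 - (-4)) = 84
p[-1,0] = (-4 - (-8)) / (0 - (-1)) = 4
p[0,2] = (-8 - (-4)) / (2 - 0) = -2
p[2,3] = (-64 - (-8)) / (3 - 2) = -56
p[-4,-1,0] = (4 - 84) / (0 - (-4)) = -20
p[-1,0,2] = (-2 - 4) / (2 - (-1)) = -2
p[0,2,3] = (-56 - (-2)) / (3 - 0) = -18
p[-4,-1,0,2] = (-2 - (-20)) / (2 - (-4)) = 3
p[-1,0,2,3] = (-18 - (-2)) / (3 - (-1)) = -4
p[-4,-1,0,2,3] = (-4 - 3) / (3 - (-4)) = -1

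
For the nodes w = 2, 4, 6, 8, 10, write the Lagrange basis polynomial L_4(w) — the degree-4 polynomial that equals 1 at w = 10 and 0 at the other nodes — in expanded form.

L_4(w) = (w - 2)(w - 4)(w - 6)(w - 8) / [(8)·(6)·(4)·(2)]
       = (w^4 - 20w^3 + 140w^2 - 400w + 384) / (384)

L_4(w) = (1/384)w^4 - (5/96)w^3 + (35/96)w^2 - (25/24)w + 1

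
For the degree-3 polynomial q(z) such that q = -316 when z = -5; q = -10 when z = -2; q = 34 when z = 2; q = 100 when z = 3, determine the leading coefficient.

Build the Lagrange basis polynomials:
L_0(z) = (z + 2)(z - 2)(z - 3) / [-168] = -(1/168)z^3 + (1/56)z^2 + (1/42)z - 1/14
L_1(z) = (z + 5)(z - 2)(z - 3) / [60] = (1/60)z^3 - (19/60)z + 1/2
L_2(z) = (z + 5)(z + 2)(z - 3) / [-28] = -(1/28)z^3 - (1/7)z^2 + (11/28)z + 15/14
L_3(z) = (z + 5)(z + 2)(z - 2) / [40] = (1/40)z^3 + (1/8)z^2 - (1/10)z - 1/2
q(z) = (-316)·L_0 + (-10)·L_1 + 34·L_2 + 100·L_3
Only the coefficient of z^3 is needed; take it from each L_i and combine:
(-316)·(-1/168) + (-10)·(1/60) + 34·(-1/28) + 100·(1/40) = 3

3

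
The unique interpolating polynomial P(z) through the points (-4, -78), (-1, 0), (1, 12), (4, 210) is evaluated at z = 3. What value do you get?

104

L_0(3) = (4)·(2)·(-1)/[(-3)·(-5)·(-8)] = 1/15
L_1(3) = (7)·(2)·(-1)/[(3)·(-2)·(-5)] = -7/15
L_2(3) = (7)·(4)·(-1)/[(5)·(2)·(-3)] = 14/15
L_3(3) = (7)·(4)·(2)/[(8)·(5)·(3)] = 7/15
Sum: (-78)·(1/15) + 0 + 12·(14/15) + 210·(7/15) = 104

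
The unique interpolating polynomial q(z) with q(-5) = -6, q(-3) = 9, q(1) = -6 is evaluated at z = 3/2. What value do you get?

-387/32

Using Newton's divided-difference form:
q[-5,-3] = (9 - (-6)) / (-3 - (-5)) = 15/2
q[-3,1] = (-6 - 9) / (1 - (-3)) = -15/4
q[-5,-3,1] = (-15/4 - 15/2) / (1 - (-5)) = -15/8
q(3/2) = -6 + (15/2)·(13/2) + (-15/8)·(13/2)·(9/2) = -387/32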